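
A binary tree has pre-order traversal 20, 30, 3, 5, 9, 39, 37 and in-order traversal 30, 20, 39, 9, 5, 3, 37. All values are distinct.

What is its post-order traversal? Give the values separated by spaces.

The first element of pre-order is the root; it splits in-order into left and right subtrees.
Root 20: left subtree has 1 node {30}, right has 5 {39, 9, 5, 3, 37}.
  Root 3: left subtree has 3 nodes {39, 9, 5}, right has 1 {37}.
    Root 5: left subtree has 2 nodes {39, 9}, right has 0 { }.
      Root 9: left subtree has 1 node {39}, right has 0 { }.

30 39 9 5 37 3 20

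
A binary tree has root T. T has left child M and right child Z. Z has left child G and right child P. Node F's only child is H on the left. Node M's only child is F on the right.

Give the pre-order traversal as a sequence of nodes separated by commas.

T, M, F, H, Z, G, P

Pre-order visits the node, then its left subtree, then its right subtree.
Visit T.
At T: go left to M.
  Visit M.
  At M: no left child.
  At M: go right to F.
    Visit F.
    At F: go left to H.
      H is a leaf — visit H.
    At F: no right child.
At T: go right to Z.
  Visit Z.
  At Z: go left to G.
    G is a leaf — visit G.
  At Z: go right to P.
    P is a leaf — visit P.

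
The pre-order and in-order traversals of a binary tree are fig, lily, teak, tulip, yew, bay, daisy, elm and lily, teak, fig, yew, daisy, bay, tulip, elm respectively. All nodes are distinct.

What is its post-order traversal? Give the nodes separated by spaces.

teak lily daisy bay yew elm tulip fig

The first element of pre-order is the root; it splits in-order into left and right subtrees.
Root fig: left subtree has 2 nodes {lily, teak}, right has 5 {yew, daisy, bay, tulip, elm}.
  Root lily: left subtree has 0 nodes { }, right has 1 {teak}.
  Root tulip: left subtree has 3 nodes {yew, daisy, bay}, right has 1 {elm}.
    Root yew: left subtree has 0 nodes { }, right has 2 {daisy, bay}.
      Root bay: left subtree has 1 node {daisy}, right has 0 { }.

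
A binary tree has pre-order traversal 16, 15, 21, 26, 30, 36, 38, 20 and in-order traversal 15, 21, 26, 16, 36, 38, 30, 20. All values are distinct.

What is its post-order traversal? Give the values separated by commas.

The first element of pre-order is the root; it splits in-order into left and right subtrees.
Root 16: left subtree has 3 nodes {15, 21, 26}, right has 4 {36, 38, 30, 20}.
  Root 15: left subtree has 0 nodes { }, right has 2 {21, 26}.
    Root 21: left subtree has 0 nodes { }, right has 1 {26}.
  Root 30: left subtree has 2 nodes {36, 38}, right has 1 {20}.
    Root 36: left subtree has 0 nodes { }, right has 1 {38}.

26, 21, 15, 38, 36, 20, 30, 16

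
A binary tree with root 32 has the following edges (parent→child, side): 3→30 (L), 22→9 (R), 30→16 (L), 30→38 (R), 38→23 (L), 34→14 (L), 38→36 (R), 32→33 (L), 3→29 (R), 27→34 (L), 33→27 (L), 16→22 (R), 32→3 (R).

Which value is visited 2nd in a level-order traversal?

33

Level-order visits nodes level by level from the root, left to right within each level.
Level 0: 32
Level 1: 33, 3
Level 2: 27, 30, 29
Level 3: 34, 16, 38
Level 4: 14, 22, 23, 36
Level 5: 9
Full level-order sequence: 32, 33, 3, 27, 30, 29, 34, 16, 38, 14, 22, 23, 36, 9.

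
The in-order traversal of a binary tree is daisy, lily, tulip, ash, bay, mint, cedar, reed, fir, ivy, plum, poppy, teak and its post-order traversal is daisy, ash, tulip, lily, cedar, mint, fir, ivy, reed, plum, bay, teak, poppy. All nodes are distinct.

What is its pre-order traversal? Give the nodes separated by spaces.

The last element of post-order is the root; it splits in-order into left and right subtrees.
Root poppy: left subtree has 11 nodes {daisy, lily, tulip, ash, bay, mint, cedar, reed, fir, ivy, plum}, right has 1 {teak}.
  Root bay: left subtree has 4 nodes {daisy, lily, tulip, ash}, right has 6 {mint, cedar, reed, fir, ivy, plum}.
    Root lily: left subtree has 1 node {daisy}, right has 2 {tulip, ash}.
      Root tulip: left subtree has 0 nodes { }, right has 1 {ash}.
    Root plum: left subtree has 5 nodes {mint, cedar, reed, fir, ivy}, right has 0 { }.
      Root reed: left subtree has 2 nodes {mint, cedar}, right has 2 {fir, ivy}.
        Root mint: left subtree has 0 nodes { }, right has 1 {cedar}.
        Root ivy: left subtree has 1 node {fir}, right has 0 { }.

poppy bay lily daisy tulip ash plum reed mint cedar ivy fir teak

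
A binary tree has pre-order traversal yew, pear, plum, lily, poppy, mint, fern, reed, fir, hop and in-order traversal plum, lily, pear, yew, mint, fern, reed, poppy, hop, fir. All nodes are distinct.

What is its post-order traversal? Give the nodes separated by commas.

lily, plum, pear, reed, fern, mint, hop, fir, poppy, yew

The first element of pre-order is the root; it splits in-order into left and right subtrees.
Root yew: left subtree has 3 nodes {plum, lily, pear}, right has 6 {mint, fern, reed, poppy, hop, fir}.
  Root pear: left subtree has 2 nodes {plum, lily}, right has 0 { }.
    Root plum: left subtree has 0 nodes { }, right has 1 {lily}.
  Root poppy: left subtree has 3 nodes {mint, fern, reed}, right has 2 {hop, fir}.
    Root mint: left subtree has 0 nodes { }, right has 2 {fern, reed}.
      Root fern: left subtree has 0 nodes { }, right has 1 {reed}.
    Root fir: left subtree has 1 node {hop}, right has 0 { }.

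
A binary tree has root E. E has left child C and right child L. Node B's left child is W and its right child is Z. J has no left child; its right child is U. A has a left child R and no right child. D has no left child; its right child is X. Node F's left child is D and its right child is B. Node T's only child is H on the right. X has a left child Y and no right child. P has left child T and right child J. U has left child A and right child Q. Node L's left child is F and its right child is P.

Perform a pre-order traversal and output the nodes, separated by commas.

Pre-order visits the node, then its left subtree, then its right subtree.
Visit E.
At E: go left to C.
  C is a leaf — visit C.
At E: go right to L.
  Visit L.
  At L: go left to F.
    Visit F.
    At F: go left to D.
      Visit D.
      At D: no left child.
      At D: go right to X.
        Visit X.
        At X: go left to Y.
          Y is a leaf — visit Y.
        At X: no right child.
    At F: go right to B.
      Visit B.
      At B: go left to W.
        W is a leaf — visit W.
      At B: go right to Z.
        Z is a leaf — visit Z.
  At L: go right to P.
    Visit P.
    At P: go left to T.
      Visit T.
      At T: no left child.
      At T: go right to H.
        H is a leaf — visit H.
    At P: go right to J.
      Visit J.
      At J: no left child.
      At J: go right to U.
        Visit U.
        At U: go left to A.
          Visit A.
          At A: go left to R.
            R is a leaf — visit R.
          At A: no right child.
        At U: go right to Q.
          Q is a leaf — visit Q.

E, C, L, F, D, X, Y, B, W, Z, P, T, H, J, U, A, R, Q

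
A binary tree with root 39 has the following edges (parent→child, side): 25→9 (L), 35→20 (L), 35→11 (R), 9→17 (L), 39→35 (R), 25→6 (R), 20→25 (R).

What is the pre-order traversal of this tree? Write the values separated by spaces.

39 35 20 25 9 17 6 11

Pre-order visits the node, then its left subtree, then its right subtree.
Visit 39.
At 39: no left child.
At 39: go right to 35.
  Visit 35.
  At 35: go left to 20.
    Visit 20.
    At 20: no left child.
    At 20: go right to 25.
      Visit 25.
      At 25: go left to 9.
        Visit 9.
        At 9: go left to 17.
          17 is a leaf — visit 17.
        At 9: no right child.
      At 25: go right to 6.
        6 is a leaf — visit 6.
  At 35: go right to 11.
    11 is a leaf — visit 11.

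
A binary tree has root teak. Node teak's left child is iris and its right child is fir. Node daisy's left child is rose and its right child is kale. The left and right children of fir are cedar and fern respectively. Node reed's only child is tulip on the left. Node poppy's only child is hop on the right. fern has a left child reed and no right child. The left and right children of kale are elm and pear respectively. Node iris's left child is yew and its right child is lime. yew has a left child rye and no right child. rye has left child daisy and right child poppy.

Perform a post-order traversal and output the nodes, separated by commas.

rose, elm, pear, kale, daisy, hop, poppy, rye, yew, lime, iris, cedar, tulip, reed, fern, fir, teak

Post-order visits the left subtree, then the right subtree, then the node.
At teak: go left to iris.
  At iris: go left to yew.
    At yew: go left to rye.
      At rye: go left to daisy.
        At daisy: go left to rose.
          rose is a leaf — visit rose.
        At daisy: go right to kale.
          At kale: go left to elm.
            elm is a leaf — visit elm.
          At kale: go right to pear.
            pear is a leaf — visit pear.
          Visit kale.
        Visit daisy.
      At rye: go right to poppy.
        At poppy: no left child.
        At poppy: go right to hop.
          hop is a leaf — visit hop.
        Visit poppy.
      Visit rye.
    At yew: no right child.
    Visit yew.
  At iris: go right to lime.
    lime is a leaf — visit lime.
  Visit iris.
At teak: go right to fir.
  At fir: go left to cedar.
    cedar is a leaf — visit cedar.
  At fir: go right to fern.
    At fern: go left to reed.
      At reed: go left to tulip.
        tulip is a leaf — visit tulip.
      At reed: no right child.
      Visit reed.
    At fern: no right child.
    Visit fern.
  Visit fir.
Visit teak.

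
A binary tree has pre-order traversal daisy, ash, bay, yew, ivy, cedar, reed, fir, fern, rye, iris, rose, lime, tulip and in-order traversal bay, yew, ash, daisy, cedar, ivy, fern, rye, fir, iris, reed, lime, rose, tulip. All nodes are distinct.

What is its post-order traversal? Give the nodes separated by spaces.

The first element of pre-order is the root; it splits in-order into left and right subtrees.
Root daisy: left subtree has 3 nodes {bay, yew, ash}, right has 10 {cedar, ivy, fern, rye, fir, iris, reed, lime, rose, tulip}.
  Root ash: left subtree has 2 nodes {bay, yew}, right has 0 { }.
    Root bay: left subtree has 0 nodes { }, right has 1 {yew}.
  Root ivy: left subtree has 1 node {cedar}, right has 8 {fern, rye, fir, iris, reed, lime, rose, tulip}.
    Root reed: left subtree has 4 nodes {fern, rye, fir, iris}, right has 3 {lime, rose, tulip}.
      Root fir: left subtree has 2 nodes {fern, rye}, right has 1 {iris}.
        Root fern: left subtree has 0 nodes { }, right has 1 {rye}.
      Root rose: left subtree has 1 node {lime}, right has 1 {tulip}.

yew bay ash cedar rye fern iris fir lime tulip rose reed ivy daisy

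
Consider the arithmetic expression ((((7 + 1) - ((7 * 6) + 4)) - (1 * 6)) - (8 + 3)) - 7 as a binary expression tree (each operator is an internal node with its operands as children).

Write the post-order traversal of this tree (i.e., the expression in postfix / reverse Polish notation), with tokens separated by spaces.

7 1 + 7 6 * 4 + - 1 6 * - 8 3 + - 7 -

Post-order on an expression tree gives postfix notation: for each operator, emit left operand, right operand, then the operator.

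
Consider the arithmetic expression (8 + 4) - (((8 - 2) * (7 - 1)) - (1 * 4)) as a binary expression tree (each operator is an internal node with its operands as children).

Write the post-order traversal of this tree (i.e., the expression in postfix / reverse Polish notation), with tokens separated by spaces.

Post-order on an expression tree gives postfix notation: for each operator, emit left operand, right operand, then the operator.

8 4 + 8 2 - 7 1 - * 1 4 * - -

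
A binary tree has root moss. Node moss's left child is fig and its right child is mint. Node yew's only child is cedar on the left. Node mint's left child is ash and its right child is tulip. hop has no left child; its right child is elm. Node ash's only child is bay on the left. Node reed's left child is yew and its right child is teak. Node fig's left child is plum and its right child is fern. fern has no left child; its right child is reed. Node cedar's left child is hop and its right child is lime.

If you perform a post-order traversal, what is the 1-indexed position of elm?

2

Post-order visits the left subtree, then the right subtree, then the node.
At moss: go left to fig.
  At fig: go left to plum.
    plum is a leaf — visit plum.
  At fig: go right to fern.
    At fern: no left child.
    At fern: go right to reed.
      At reed: go left to yew.
        At yew: go left to cedar.
          At cedar: go left to hop.
            At hop: no left child.
            At hop: go right to elm.
              elm is a leaf — visit elm.
            Visit hop.
          At cedar: go right to lime.
            lime is a leaf — visit lime.
          Visit cedar.
        At yew: no right child.
        Visit yew.
      At reed: go right to teak.
        teak is a leaf — visit teak.
      Visit reed.
    Visit fern.
  Visit fig.
At moss: go right to mint.
  At mint: go left to ash.
    At ash: go left to bay.
      bay is a leaf — visit bay.
    At ash: no right child.
    Visit ash.
  At mint: go right to tulip.
    tulip is a leaf — visit tulip.
  Visit mint.
Visit moss.
Full post-order sequence: plum, elm, hop, lime, cedar, yew, teak, reed, fern, fig, bay, ash, tulip, mint, moss.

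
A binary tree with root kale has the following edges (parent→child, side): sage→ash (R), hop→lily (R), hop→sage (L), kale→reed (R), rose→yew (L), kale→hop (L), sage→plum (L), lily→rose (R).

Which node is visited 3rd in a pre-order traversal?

Pre-order visits the node, then its left subtree, then its right subtree.
Visit kale.
At kale: go left to hop.
  Visit hop.
  At hop: go left to sage.
    Visit sage.
    At sage: go left to plum.
      plum is a leaf — visit plum.
    At sage: go right to ash.
      ash is a leaf — visit ash.
  At hop: go right to lily.
    Visit lily.
    At lily: no left child.
    At lily: go right to rose.
      Visit rose.
      At rose: go left to yew.
        yew is a leaf — visit yew.
      At rose: no right child.
At kale: go right to reed.
  reed is a leaf — visit reed.
Full pre-order sequence: kale, hop, sage, plum, ash, lily, rose, yew, reed.

sage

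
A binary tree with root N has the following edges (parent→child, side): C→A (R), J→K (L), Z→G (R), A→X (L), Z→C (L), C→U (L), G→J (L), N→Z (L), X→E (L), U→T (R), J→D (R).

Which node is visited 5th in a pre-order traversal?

T

Pre-order visits the node, then its left subtree, then its right subtree.
Visit N.
At N: go left to Z.
  Visit Z.
  At Z: go left to C.
    Visit C.
    At C: go left to U.
      Visit U.
      At U: no left child.
      At U: go right to T.
        T is a leaf — visit T.
    At C: go right to A.
      Visit A.
      At A: go left to X.
        Visit X.
        At X: go left to E.
          E is a leaf — visit E.
        At X: no right child.
      At A: no right child.
  At Z: go right to G.
    Visit G.
    At G: go left to J.
      Visit J.
      At J: go left to K.
        K is a leaf — visit K.
      At J: go right to D.
        D is a leaf — visit D.
    At G: no right child.
At N: no right child.
Full pre-order sequence: N, Z, C, U, T, A, X, E, G, J, K, D.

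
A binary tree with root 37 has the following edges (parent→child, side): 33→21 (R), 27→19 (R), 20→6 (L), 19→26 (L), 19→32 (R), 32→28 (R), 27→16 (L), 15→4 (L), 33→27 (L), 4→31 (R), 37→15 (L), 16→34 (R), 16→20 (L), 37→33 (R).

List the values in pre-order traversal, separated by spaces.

Pre-order visits the node, then its left subtree, then its right subtree.
Visit 37.
At 37: go left to 15.
  Visit 15.
  At 15: go left to 4.
    Visit 4.
    At 4: no left child.
    At 4: go right to 31.
      31 is a leaf — visit 31.
  At 15: no right child.
At 37: go right to 33.
  Visit 33.
  At 33: go left to 27.
    Visit 27.
    At 27: go left to 16.
      Visit 16.
      At 16: go left to 20.
        Visit 20.
        At 20: go left to 6.
          6 is a leaf — visit 6.
        At 20: no right child.
      At 16: go right to 34.
        34 is a leaf — visit 34.
    At 27: go right to 19.
      Visit 19.
      At 19: go left to 26.
        26 is a leaf — visit 26.
      At 19: go right to 32.
        Visit 32.
        At 32: no left child.
        At 32: go right to 28.
          28 is a leaf — visit 28.
  At 33: go right to 21.
    21 is a leaf — visit 21.

37 15 4 31 33 27 16 20 6 34 19 26 32 28 21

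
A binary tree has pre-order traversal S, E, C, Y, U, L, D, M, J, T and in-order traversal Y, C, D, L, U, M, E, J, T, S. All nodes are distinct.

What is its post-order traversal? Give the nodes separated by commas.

Y, D, L, M, U, C, T, J, E, S

The first element of pre-order is the root; it splits in-order into left and right subtrees.
Root S: left subtree has 9 nodes {Y, C, D, L, U, M, E, J, T}, right has 0 { }.
  Root E: left subtree has 6 nodes {Y, C, D, L, U, M}, right has 2 {J, T}.
    Root C: left subtree has 1 node {Y}, right has 4 {D, L, U, M}.
      Root U: left subtree has 2 nodes {D, L}, right has 1 {M}.
        Root L: left subtree has 1 node {D}, right has 0 { }.
    Root J: left subtree has 0 nodes { }, right has 1 {T}.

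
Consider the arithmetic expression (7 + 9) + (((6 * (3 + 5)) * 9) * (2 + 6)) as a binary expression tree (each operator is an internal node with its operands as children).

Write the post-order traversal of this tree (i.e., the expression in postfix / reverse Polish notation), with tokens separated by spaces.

Post-order on an expression tree gives postfix notation: for each operator, emit left operand, right operand, then the operator.

7 9 + 6 3 5 + * 9 * 2 6 + * +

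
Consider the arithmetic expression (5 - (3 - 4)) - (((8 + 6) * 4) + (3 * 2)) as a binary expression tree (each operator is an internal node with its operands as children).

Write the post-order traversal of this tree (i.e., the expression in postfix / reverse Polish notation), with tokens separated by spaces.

Post-order on an expression tree gives postfix notation: for each operator, emit left operand, right operand, then the operator.

5 3 4 - - 8 6 + 4 * 3 2 * + -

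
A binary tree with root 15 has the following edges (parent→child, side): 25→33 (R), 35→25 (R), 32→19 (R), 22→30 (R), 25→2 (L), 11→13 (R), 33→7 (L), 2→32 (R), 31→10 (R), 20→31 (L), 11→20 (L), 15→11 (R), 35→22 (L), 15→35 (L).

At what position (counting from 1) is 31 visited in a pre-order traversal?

Pre-order visits the node, then its left subtree, then its right subtree.
Visit 15.
At 15: go left to 35.
  Visit 35.
  At 35: go left to 22.
    Visit 22.
    At 22: no left child.
    At 22: go right to 30.
      30 is a leaf — visit 30.
  At 35: go right to 25.
    Visit 25.
    At 25: go left to 2.
      Visit 2.
      At 2: no left child.
      At 2: go right to 32.
        Visit 32.
        At 32: no left child.
        At 32: go right to 19.
          19 is a leaf — visit 19.
    At 25: go right to 33.
      Visit 33.
      At 33: go left to 7.
        7 is a leaf — visit 7.
      At 33: no right child.
At 15: go right to 11.
  Visit 11.
  At 11: go left to 20.
    Visit 20.
    At 20: go left to 31.
      Visit 31.
      At 31: no left child.
      At 31: go right to 10.
        10 is a leaf — visit 10.
    At 20: no right child.
  At 11: go right to 13.
    13 is a leaf — visit 13.
Full pre-order sequence: 15, 35, 22, 30, 25, 2, 32, 19, 33, 7, 11, 20, 31, 10, 13.

13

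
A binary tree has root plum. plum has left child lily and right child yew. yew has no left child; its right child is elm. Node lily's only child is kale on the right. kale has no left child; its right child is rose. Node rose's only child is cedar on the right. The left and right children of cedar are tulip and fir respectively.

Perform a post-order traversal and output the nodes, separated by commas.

Post-order visits the left subtree, then the right subtree, then the node.
At plum: go left to lily.
  At lily: no left child.
  At lily: go right to kale.
    At kale: no left child.
    At kale: go right to rose.
      At rose: no left child.
      At rose: go right to cedar.
        At cedar: go left to tulip.
          tulip is a leaf — visit tulip.
        At cedar: go right to fir.
          fir is a leaf — visit fir.
        Visit cedar.
      Visit rose.
    Visit kale.
  Visit lily.
At plum: go right to yew.
  At yew: no left child.
  At yew: go right to elm.
    elm is a leaf — visit elm.
  Visit yew.
Visit plum.

tulip, fir, cedar, rose, kale, lily, elm, yew, plum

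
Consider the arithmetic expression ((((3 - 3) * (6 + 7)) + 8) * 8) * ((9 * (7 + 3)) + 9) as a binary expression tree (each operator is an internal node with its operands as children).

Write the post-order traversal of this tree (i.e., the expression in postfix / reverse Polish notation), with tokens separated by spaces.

Post-order on an expression tree gives postfix notation: for each operator, emit left operand, right operand, then the operator.

3 3 - 6 7 + * 8 + 8 * 9 7 3 + * 9 + *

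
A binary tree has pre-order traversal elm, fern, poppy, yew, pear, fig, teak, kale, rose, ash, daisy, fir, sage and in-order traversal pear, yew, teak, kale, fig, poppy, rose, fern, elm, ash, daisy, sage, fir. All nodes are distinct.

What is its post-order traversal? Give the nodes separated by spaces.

pear kale teak fig yew rose poppy fern sage fir daisy ash elm

The first element of pre-order is the root; it splits in-order into left and right subtrees.
Root elm: left subtree has 8 nodes {pear, yew, teak, kale, fig, poppy, rose, fern}, right has 4 {ash, daisy, sage, fir}.
  Root fern: left subtree has 7 nodes {pear, yew, teak, kale, fig, poppy, rose}, right has 0 { }.
    Root poppy: left subtree has 5 nodes {pear, yew, teak, kale, fig}, right has 1 {rose}.
      Root yew: left subtree has 1 node {pear}, right has 3 {teak, kale, fig}.
        Root fig: left subtree has 2 nodes {teak, kale}, right has 0 { }.
          Root teak: left subtree has 0 nodes { }, right has 1 {kale}.
  Root ash: left subtree has 0 nodes { }, right has 3 {daisy, sage, fir}.
    Root daisy: left subtree has 0 nodes { }, right has 2 {sage, fir}.
      Root fir: left subtree has 1 node {sage}, right has 0 { }.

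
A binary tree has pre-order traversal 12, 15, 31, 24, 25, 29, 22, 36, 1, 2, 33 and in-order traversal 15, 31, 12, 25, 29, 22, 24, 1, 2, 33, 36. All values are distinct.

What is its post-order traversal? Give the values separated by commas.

The first element of pre-order is the root; it splits in-order into left and right subtrees.
Root 12: left subtree has 2 nodes {15, 31}, right has 8 {25, 29, 22, 24, 1, 2, 33, 36}.
  Root 15: left subtree has 0 nodes { }, right has 1 {31}.
  Root 24: left subtree has 3 nodes {25, 29, 22}, right has 4 {1, 2, 33, 36}.
    Root 25: left subtree has 0 nodes { }, right has 2 {29, 22}.
      Root 29: left subtree has 0 nodes { }, right has 1 {22}.
    Root 36: left subtree has 3 nodes {1, 2, 33}, right has 0 { }.
      Root 1: left subtree has 0 nodes { }, right has 2 {2, 33}.
        Root 2: left subtree has 0 nodes { }, right has 1 {33}.

31, 15, 22, 29, 25, 33, 2, 1, 36, 24, 12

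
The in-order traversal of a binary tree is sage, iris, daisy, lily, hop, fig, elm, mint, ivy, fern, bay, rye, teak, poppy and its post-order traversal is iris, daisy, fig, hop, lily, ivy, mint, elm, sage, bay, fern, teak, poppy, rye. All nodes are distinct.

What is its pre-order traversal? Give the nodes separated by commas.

The last element of post-order is the root; it splits in-order into left and right subtrees.
Root rye: left subtree has 11 nodes {sage, iris, daisy, lily, hop, fig, elm, mint, ivy, fern, bay}, right has 2 {teak, poppy}.
  Root fern: left subtree has 9 nodes {sage, iris, daisy, lily, hop, fig, elm, mint, ivy}, right has 1 {bay}.
    Root sage: left subtree has 0 nodes { }, right has 8 {iris, daisy, lily, hop, fig, elm, mint, ivy}.
      Root elm: left subtree has 5 nodes {iris, daisy, lily, hop, fig}, right has 2 {mint, ivy}.
        Root lily: left subtree has 2 nodes {iris, daisy}, right has 2 {hop, fig}.
          Root daisy: left subtree has 1 node {iris}, right has 0 { }.
          Root hop: left subtree has 0 nodes { }, right has 1 {fig}.
        Root mint: left subtree has 0 nodes { }, right has 1 {ivy}.
  Root poppy: left subtree has 1 node {teak}, right has 0 { }.

rye, fern, sage, elm, lily, daisy, iris, hop, fig, mint, ivy, bay, poppy, teak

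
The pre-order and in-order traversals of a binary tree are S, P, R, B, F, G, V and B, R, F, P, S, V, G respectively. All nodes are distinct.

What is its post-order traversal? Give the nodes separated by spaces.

B F R P V G S

The first element of pre-order is the root; it splits in-order into left and right subtrees.
Root S: left subtree has 4 nodes {B, R, F, P}, right has 2 {V, G}.
  Root P: left subtree has 3 nodes {B, R, F}, right has 0 { }.
    Root R: left subtree has 1 node {B}, right has 1 {F}.
  Root G: left subtree has 1 node {V}, right has 0 { }.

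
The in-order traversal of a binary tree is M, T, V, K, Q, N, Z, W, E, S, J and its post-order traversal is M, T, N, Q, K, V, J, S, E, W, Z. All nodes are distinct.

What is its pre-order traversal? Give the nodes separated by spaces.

The last element of post-order is the root; it splits in-order into left and right subtrees.
Root Z: left subtree has 6 nodes {M, T, V, K, Q, N}, right has 4 {W, E, S, J}.
  Root V: left subtree has 2 nodes {M, T}, right has 3 {K, Q, N}.
    Root T: left subtree has 1 node {M}, right has 0 { }.
    Root K: left subtree has 0 nodes { }, right has 2 {Q, N}.
      Root Q: left subtree has 0 nodes { }, right has 1 {N}.
  Root W: left subtree has 0 nodes { }, right has 3 {E, S, J}.
    Root E: left subtree has 0 nodes { }, right has 2 {S, J}.
      Root S: left subtree has 0 nodes { }, right has 1 {J}.

Z V T M K Q N W E S J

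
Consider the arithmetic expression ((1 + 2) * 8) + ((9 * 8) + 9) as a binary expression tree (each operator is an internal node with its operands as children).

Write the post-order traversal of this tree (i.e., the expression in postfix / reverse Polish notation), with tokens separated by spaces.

Post-order on an expression tree gives postfix notation: for each operator, emit left operand, right operand, then the operator.

1 2 + 8 * 9 8 * 9 + +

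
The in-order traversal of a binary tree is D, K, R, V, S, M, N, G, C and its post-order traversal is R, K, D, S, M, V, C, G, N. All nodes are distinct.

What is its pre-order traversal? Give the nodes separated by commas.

The last element of post-order is the root; it splits in-order into left and right subtrees.
Root N: left subtree has 6 nodes {D, K, R, V, S, M}, right has 2 {G, C}.
  Root V: left subtree has 3 nodes {D, K, R}, right has 2 {S, M}.
    Root D: left subtree has 0 nodes { }, right has 2 {K, R}.
      Root K: left subtree has 0 nodes { }, right has 1 {R}.
    Root M: left subtree has 1 node {S}, right has 0 { }.
  Root G: left subtree has 0 nodes { }, right has 1 {C}.

N, V, D, K, R, M, S, G, C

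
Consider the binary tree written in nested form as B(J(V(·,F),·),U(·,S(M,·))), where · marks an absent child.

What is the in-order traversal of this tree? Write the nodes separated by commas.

V, F, J, B, U, M, S

In-order visits the left subtree, then the node, then the right subtree.
At B: go left to J.
  At J: go left to V.
    At V: no left child.
    Visit V.
    At V: go right to F.
      F is a leaf — visit F.
  Visit J.
  At J: no right child.
Visit B.
At B: go right to U.
  At U: no left child.
  Visit U.
  At U: go right to S.
    At S: go left to M.
      M is a leaf — visit M.
    Visit S.
    At S: no right child.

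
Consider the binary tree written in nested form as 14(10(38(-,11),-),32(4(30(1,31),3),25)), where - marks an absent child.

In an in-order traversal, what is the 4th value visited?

14

In-order visits the left subtree, then the node, then the right subtree.
At 14: go left to 10.
  At 10: go left to 38.
    At 38: no left child.
    Visit 38.
    At 38: go right to 11.
      11 is a leaf — visit 11.
  Visit 10.
  At 10: no right child.
Visit 14.
At 14: go right to 32.
  At 32: go left to 4.
    At 4: go left to 30.
      At 30: go left to 1.
        1 is a leaf — visit 1.
      Visit 30.
      At 30: go right to 31.
        31 is a leaf — visit 31.
    Visit 4.
    At 4: go right to 3.
      3 is a leaf — visit 3.
  Visit 32.
  At 32: go right to 25.
    25 is a leaf — visit 25.
Full in-order sequence: 38, 11, 10, 14, 1, 30, 31, 4, 3, 32, 25.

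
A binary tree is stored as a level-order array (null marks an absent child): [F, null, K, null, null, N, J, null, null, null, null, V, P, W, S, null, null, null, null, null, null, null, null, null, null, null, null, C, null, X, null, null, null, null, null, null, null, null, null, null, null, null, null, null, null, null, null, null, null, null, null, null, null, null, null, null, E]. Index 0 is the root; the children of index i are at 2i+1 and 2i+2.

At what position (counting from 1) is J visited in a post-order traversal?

Post-order visits the left subtree, then the right subtree, then the node.
At F: no left child.
At F: go right to K.
  At K: go left to N.
    At N: go left to V.
      V is a leaf — visit V.
    At N: go right to P.
      P is a leaf — visit P.
    Visit N.
  At K: go right to J.
    At J: go left to W.
      At W: go left to C.
        At C: no left child.
        At C: go right to E.
          E is a leaf — visit E.
        Visit C.
      At W: no right child.
      Visit W.
    At J: go right to S.
      At S: go left to X.
        X is a leaf — visit X.
      At S: no right child.
      Visit S.
    Visit J.
  Visit K.
Visit F.
Full post-order sequence: V, P, N, E, C, W, X, S, J, K, F.

9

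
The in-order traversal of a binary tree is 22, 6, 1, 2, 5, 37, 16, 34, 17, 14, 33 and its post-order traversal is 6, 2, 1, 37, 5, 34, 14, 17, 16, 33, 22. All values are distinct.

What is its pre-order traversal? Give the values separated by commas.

The last element of post-order is the root; it splits in-order into left and right subtrees.
Root 22: left subtree has 0 nodes { }, right has 10 {6, 1, 2, 5, 37, 16, 34, 17, 14, 33}.
  Root 33: left subtree has 9 nodes {6, 1, 2, 5, 37, 16, 34, 17, 14}, right has 0 { }.
    Root 16: left subtree has 5 nodes {6, 1, 2, 5, 37}, right has 3 {34, 17, 14}.
      Root 5: left subtree has 3 nodes {6, 1, 2}, right has 1 {37}.
        Root 1: left subtree has 1 node {6}, right has 1 {2}.
      Root 17: left subtree has 1 node {34}, right has 1 {14}.

22, 33, 16, 5, 1, 6, 2, 37, 17, 34, 14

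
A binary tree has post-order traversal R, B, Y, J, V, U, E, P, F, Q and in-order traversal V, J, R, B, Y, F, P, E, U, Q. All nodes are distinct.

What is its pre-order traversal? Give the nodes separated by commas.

The last element of post-order is the root; it splits in-order into left and right subtrees.
Root Q: left subtree has 9 nodes {V, J, R, B, Y, F, P, E, U}, right has 0 { }.
  Root F: left subtree has 5 nodes {V, J, R, B, Y}, right has 3 {P, E, U}.
    Root V: left subtree has 0 nodes { }, right has 4 {J, R, B, Y}.
      Root J: left subtree has 0 nodes { }, right has 3 {R, B, Y}.
        Root Y: left subtree has 2 nodes {R, B}, right has 0 { }.
          Root B: left subtree has 1 node {R}, right has 0 { }.
    Root P: left subtree has 0 nodes { }, right has 2 {E, U}.
      Root E: left subtree has 0 nodes { }, right has 1 {U}.

Q, F, V, J, Y, B, R, P, E, U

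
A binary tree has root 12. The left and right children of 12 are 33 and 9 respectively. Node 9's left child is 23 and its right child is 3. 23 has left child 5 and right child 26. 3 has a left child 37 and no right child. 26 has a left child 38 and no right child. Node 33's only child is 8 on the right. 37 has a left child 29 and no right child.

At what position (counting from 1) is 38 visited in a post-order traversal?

Post-order visits the left subtree, then the right subtree, then the node.
At 12: go left to 33.
  At 33: no left child.
  At 33: go right to 8.
    8 is a leaf — visit 8.
  Visit 33.
At 12: go right to 9.
  At 9: go left to 23.
    At 23: go left to 5.
      5 is a leaf — visit 5.
    At 23: go right to 26.
      At 26: go left to 38.
        38 is a leaf — visit 38.
      At 26: no right child.
      Visit 26.
    Visit 23.
  At 9: go right to 3.
    At 3: go left to 37.
      At 37: go left to 29.
        29 is a leaf — visit 29.
      At 37: no right child.
      Visit 37.
    At 3: no right child.
    Visit 3.
  Visit 9.
Visit 12.
Full post-order sequence: 8, 33, 5, 38, 26, 23, 29, 37, 3, 9, 12.

4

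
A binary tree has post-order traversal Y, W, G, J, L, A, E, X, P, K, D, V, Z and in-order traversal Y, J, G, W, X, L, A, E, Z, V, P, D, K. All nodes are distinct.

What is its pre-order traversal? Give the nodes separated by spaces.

The last element of post-order is the root; it splits in-order into left and right subtrees.
Root Z: left subtree has 8 nodes {Y, J, G, W, X, L, A, E}, right has 4 {V, P, D, K}.
  Root X: left subtree has 4 nodes {Y, J, G, W}, right has 3 {L, A, E}.
    Root J: left subtree has 1 node {Y}, right has 2 {G, W}.
      Root G: left subtree has 0 nodes { }, right has 1 {W}.
    Root E: left subtree has 2 nodes {L, A}, right has 0 { }.
      Root A: left subtree has 1 node {L}, right has 0 { }.
  Root V: left subtree has 0 nodes { }, right has 3 {P, D, K}.
    Root D: left subtree has 1 node {P}, right has 1 {K}.

Z X J Y G W E A L V D P K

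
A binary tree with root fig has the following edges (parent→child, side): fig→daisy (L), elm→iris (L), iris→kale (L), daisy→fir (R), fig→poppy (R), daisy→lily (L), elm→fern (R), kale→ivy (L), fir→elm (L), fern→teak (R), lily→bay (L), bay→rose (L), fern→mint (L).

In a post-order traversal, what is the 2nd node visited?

bay

Post-order visits the left subtree, then the right subtree, then the node.
At fig: go left to daisy.
  At daisy: go left to lily.
    At lily: go left to bay.
      At bay: go left to rose.
        rose is a leaf — visit rose.
      At bay: no right child.
      Visit bay.
    At lily: no right child.
    Visit lily.
  At daisy: go right to fir.
    At fir: go left to elm.
      At elm: go left to iris.
        At iris: go left to kale.
          At kale: go left to ivy.
            ivy is a leaf — visit ivy.
          At kale: no right child.
          Visit kale.
        At iris: no right child.
        Visit iris.
      At elm: go right to fern.
        At fern: go left to mint.
          mint is a leaf — visit mint.
        At fern: go right to teak.
          teak is a leaf — visit teak.
        Visit fern.
      Visit elm.
    At fir: no right child.
    Visit fir.
  Visit daisy.
At fig: go right to poppy.
  poppy is a leaf — visit poppy.
Visit fig.
Full post-order sequence: rose, bay, lily, ivy, kale, iris, mint, teak, fern, elm, fir, daisy, poppy, fig.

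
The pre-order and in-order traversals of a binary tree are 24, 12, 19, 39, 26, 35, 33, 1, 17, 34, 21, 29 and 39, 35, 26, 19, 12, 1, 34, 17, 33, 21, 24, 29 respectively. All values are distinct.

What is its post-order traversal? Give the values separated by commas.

35, 26, 39, 19, 34, 17, 1, 21, 33, 12, 29, 24

The first element of pre-order is the root; it splits in-order into left and right subtrees.
Root 24: left subtree has 10 nodes {39, 35, 26, 19, 12, 1, 34, 17, 33, 21}, right has 1 {29}.
  Root 12: left subtree has 4 nodes {39, 35, 26, 19}, right has 5 {1, 34, 17, 33, 21}.
    Root 19: left subtree has 3 nodes {39, 35, 26}, right has 0 { }.
      Root 39: left subtree has 0 nodes { }, right has 2 {35, 26}.
        Root 26: left subtree has 1 node {35}, right has 0 { }.
    Root 33: left subtree has 3 nodes {1, 34, 17}, right has 1 {21}.
      Root 1: left subtree has 0 nodes { }, right has 2 {34, 17}.
        Root 17: left subtree has 1 node {34}, right has 0 { }.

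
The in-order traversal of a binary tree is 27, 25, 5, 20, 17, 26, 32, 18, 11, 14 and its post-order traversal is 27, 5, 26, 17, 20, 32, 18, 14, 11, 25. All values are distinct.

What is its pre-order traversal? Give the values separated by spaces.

The last element of post-order is the root; it splits in-order into left and right subtrees.
Root 25: left subtree has 1 node {27}, right has 8 {5, 20, 17, 26, 32, 18, 11, 14}.
  Root 11: left subtree has 6 nodes {5, 20, 17, 26, 32, 18}, right has 1 {14}.
    Root 18: left subtree has 5 nodes {5, 20, 17, 26, 32}, right has 0 { }.
      Root 32: left subtree has 4 nodes {5, 20, 17, 26}, right has 0 { }.
        Root 20: left subtree has 1 node {5}, right has 2 {17, 26}.
          Root 17: left subtree has 0 nodes { }, right has 1 {26}.

25 27 11 18 32 20 5 17 26 14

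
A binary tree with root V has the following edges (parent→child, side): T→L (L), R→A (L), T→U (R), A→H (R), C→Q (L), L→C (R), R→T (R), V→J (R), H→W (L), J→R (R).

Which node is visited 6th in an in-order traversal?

In-order visits the left subtree, then the node, then the right subtree.
At V: no left child.
Visit V.
At V: go right to J.
  At J: no left child.
  Visit J.
  At J: go right to R.
    At R: go left to A.
      At A: no left child.
      Visit A.
      At A: go right to H.
        At H: go left to W.
          W is a leaf — visit W.
        Visit H.
        At H: no right child.
    Visit R.
    At R: go right to T.
      At T: go left to L.
        At L: no left child.
        Visit L.
        At L: go right to C.
          At C: go left to Q.
            Q is a leaf — visit Q.
          Visit C.
          At C: no right child.
      Visit T.
      At T: go right to U.
        U is a leaf — visit U.
Full in-order sequence: V, J, A, W, H, R, L, Q, C, T, U.

R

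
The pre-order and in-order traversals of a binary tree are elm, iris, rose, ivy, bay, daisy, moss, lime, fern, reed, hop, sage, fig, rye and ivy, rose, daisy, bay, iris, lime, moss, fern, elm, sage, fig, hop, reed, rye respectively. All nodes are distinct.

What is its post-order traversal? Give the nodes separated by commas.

The first element of pre-order is the root; it splits in-order into left and right subtrees.
Root elm: left subtree has 8 nodes {ivy, rose, daisy, bay, iris, lime, moss, fern}, right has 5 {sage, fig, hop, reed, rye}.
  Root iris: left subtree has 4 nodes {ivy, rose, daisy, bay}, right has 3 {lime, moss, fern}.
    Root rose: left subtree has 1 node {ivy}, right has 2 {daisy, bay}.
      Root bay: left subtree has 1 node {daisy}, right has 0 { }.
    Root moss: left subtree has 1 node {lime}, right has 1 {fern}.
  Root reed: left subtree has 3 nodes {sage, fig, hop}, right has 1 {rye}.
    Root hop: left subtree has 2 nodes {sage, fig}, right has 0 { }.
      Root sage: left subtree has 0 nodes { }, right has 1 {fig}.

ivy, daisy, bay, rose, lime, fern, moss, iris, fig, sage, hop, rye, reed, elm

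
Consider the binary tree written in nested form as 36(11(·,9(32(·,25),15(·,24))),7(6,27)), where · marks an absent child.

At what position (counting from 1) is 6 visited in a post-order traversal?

Post-order visits the left subtree, then the right subtree, then the node.
At 36: go left to 11.
  At 11: no left child.
  At 11: go right to 9.
    At 9: go left to 32.
      At 32: no left child.
      At 32: go right to 25.
        25 is a leaf — visit 25.
      Visit 32.
    At 9: go right to 15.
      At 15: no left child.
      At 15: go right to 24.
        24 is a leaf — visit 24.
      Visit 15.
    Visit 9.
  Visit 11.
At 36: go right to 7.
  At 7: go left to 6.
    6 is a leaf — visit 6.
  At 7: go right to 27.
    27 is a leaf — visit 27.
  Visit 7.
Visit 36.
Full post-order sequence: 25, 32, 24, 15, 9, 11, 6, 27, 7, 36.

7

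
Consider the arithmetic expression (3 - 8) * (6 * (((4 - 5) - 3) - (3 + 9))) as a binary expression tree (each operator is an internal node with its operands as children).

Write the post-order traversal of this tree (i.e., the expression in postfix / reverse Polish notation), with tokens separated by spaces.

3 8 - 6 4 5 - 3 - 3 9 + - * *

Post-order on an expression tree gives postfix notation: for each operator, emit left operand, right operand, then the operator.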